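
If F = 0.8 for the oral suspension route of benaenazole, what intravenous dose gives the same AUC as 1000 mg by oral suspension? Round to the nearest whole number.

Systemic exposure from an extravascular dose = F × D_ev, so the equivalent IV dose is F × D_ev.
D_iv = F × D_ev = 0.8 × 1000 = 800 mg

D_iv = 800 mg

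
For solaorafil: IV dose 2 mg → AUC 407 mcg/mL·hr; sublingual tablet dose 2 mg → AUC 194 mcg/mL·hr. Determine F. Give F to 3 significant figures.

F = (AUC_ev / D_ev) / (AUC_iv / D_iv)
  = (194/2) / (407/2)
  = 97 / 203.5 = 0.4767

F = 0.477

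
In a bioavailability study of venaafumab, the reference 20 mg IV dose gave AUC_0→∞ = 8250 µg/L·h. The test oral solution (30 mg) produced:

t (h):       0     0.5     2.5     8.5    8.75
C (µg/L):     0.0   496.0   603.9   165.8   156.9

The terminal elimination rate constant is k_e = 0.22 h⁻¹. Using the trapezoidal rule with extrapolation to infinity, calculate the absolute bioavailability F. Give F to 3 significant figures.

Trapezoidal AUC_0→8.75 (oral solution):
  [0→0.5]: (0.0+496.0)/2 × 0.5 = 124.0
  [0.5→2.5]: (496.0+603.9)/2 × 2 = 1099.9
  [2.5→8.5]: (603.9+165.8)/2 × 6 = 2309.1
  [8.5→8.75]: (165.8+156.9)/2 × 0.25 = 40.3375
  Sum = 3573.3375 µg/L·h
Tail: C_last/k_e = 156.9/0.22 = 713.182
AUC_0→∞ (oral solution) = 3573.3375 + 713.182 = 4286.5195 µg/L·h
F = (AUC_ev/D_ev)/(AUC_iv/D_iv) = (4286.5195/30)/(8250/20) = 142.884/412.5 = 0.3464

F = 0.346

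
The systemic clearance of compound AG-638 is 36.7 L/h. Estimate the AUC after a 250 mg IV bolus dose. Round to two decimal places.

AUC_0→∞ = Dose_iv / CL
        = 250 / 36.7 = 6.81199 mg/L·h

AUC = 6.81 mg/L·h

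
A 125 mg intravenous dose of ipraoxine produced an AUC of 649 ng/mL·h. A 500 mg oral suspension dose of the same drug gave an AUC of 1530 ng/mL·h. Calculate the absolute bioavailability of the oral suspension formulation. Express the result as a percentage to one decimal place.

F = (AUC_ev / D_ev) / (AUC_iv / D_iv)
  = (1530/500) / (649/125)
  = 3.06 / 5.192 = 0.5894
  = 58.94%

F = 58.9%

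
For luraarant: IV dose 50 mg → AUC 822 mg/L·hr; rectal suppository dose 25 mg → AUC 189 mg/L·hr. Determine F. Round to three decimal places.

F = 0.460

F = (AUC_ev / D_ev) / (AUC_iv / D_iv)
  = (189/25) / (822/50)
  = 7.56 / 16.44 = 0.4599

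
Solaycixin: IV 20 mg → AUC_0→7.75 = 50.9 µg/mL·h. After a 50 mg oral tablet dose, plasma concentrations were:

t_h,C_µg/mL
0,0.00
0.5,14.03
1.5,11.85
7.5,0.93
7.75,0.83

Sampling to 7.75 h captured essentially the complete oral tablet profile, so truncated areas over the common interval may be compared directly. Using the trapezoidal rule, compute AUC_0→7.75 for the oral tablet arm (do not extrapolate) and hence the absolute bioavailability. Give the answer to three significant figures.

F = 0.432

Trapezoidal AUC_0→7.75 (oral tablet):
  [0→0.5]: (0.00+14.03)/2 × 0.5 = 3.5075
  [0.5→1.5]: (14.03+11.85)/2 × 1 = 12.94
  [1.5→7.5]: (11.85+0.93)/2 × 6 = 38.34
  [7.5→7.75]: (0.93+0.83)/2 × 0.25 = 0.22
  Sum = 55.0075 µg/mL·h
F = (AUC_ev/D_ev)/(AUC_iv/D_iv) = (55.0075/50)/(50.9/20) = 1.10015/2.545 = 0.4323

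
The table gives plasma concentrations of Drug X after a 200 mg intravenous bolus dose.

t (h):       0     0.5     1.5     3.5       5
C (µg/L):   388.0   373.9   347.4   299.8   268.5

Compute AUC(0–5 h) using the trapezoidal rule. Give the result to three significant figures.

Trapezoidal AUC_0→5:
  [0→0.5]: (388.0+373.9)/2 × 0.5 = 190.475
  [0.5→1.5]: (373.9+347.4)/2 × 1 = 360.65
  [1.5→3.5]: (347.4+299.8)/2 × 2 = 647.2
  [3.5→5]: (299.8+268.5)/2 × 1.5 = 426.225
  Sum = 1624.55 µg/L·h

AUC = 1620 µg/L·h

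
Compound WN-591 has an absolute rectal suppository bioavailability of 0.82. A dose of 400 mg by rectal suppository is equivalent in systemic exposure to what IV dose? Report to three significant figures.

Systemic exposure from an extravascular dose = F × D_ev, so the equivalent IV dose is F × D_ev.
D_iv = F × D_ev = 0.82 × 400 = 328 mg

D_iv = 328 mg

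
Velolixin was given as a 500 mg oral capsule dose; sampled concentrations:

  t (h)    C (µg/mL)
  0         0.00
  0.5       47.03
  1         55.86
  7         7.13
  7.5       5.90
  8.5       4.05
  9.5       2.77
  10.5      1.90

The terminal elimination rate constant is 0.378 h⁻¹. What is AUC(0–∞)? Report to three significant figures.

Trapezoidal AUC_0→10.5:
  [0→0.5]: (0.00+47.03)/2 × 0.5 = 11.7575
  [0.5→1]: (47.03+55.86)/2 × 0.5 = 25.7225
  [1→7]: (55.86+7.13)/2 × 6 = 188.97
  [7→7.5]: (7.13+5.90)/2 × 0.5 = 3.2575
  [7.5→8.5]: (5.90+4.05)/2 × 1 = 4.975
  [8.5→9.5]: (4.05+2.77)/2 × 1 = 3.41
  [9.5→10.5]: (2.77+1.90)/2 × 1 = 2.335
  Sum = 240.4275 µg/mL·h
Extrapolated tail: C_last / k_e = 1.90 / 0.378 = 5.026
AUC_0→∞ = 240.4275 + 5.026 = 245.4535 µg/mL·h

AUC = 245 µg/mL·h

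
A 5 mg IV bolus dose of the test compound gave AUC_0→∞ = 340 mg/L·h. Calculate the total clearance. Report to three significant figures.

CL = Dose_iv / AUC_0→∞
   = 5 / 340 = 0.0147059 L/h

CL = 0.0147 L/h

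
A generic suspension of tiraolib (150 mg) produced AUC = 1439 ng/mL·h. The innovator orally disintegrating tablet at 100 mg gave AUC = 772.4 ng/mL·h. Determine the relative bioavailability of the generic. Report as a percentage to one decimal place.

F_rel = 124.2%

F_rel = (AUC_test/D_test) / (AUC_ref/D_ref)
      = (1439/150) / (772.4/100)
      = 9.59333 / 7.724 = 1.2420 = 124.20%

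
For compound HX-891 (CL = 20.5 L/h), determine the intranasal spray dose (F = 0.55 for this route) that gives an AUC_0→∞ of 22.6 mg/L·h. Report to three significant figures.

Dose = 842 mg

Dose = CL × AUC_0→∞ / F
     = 20.5 × 22.6 / 0.55 = 842.364 mg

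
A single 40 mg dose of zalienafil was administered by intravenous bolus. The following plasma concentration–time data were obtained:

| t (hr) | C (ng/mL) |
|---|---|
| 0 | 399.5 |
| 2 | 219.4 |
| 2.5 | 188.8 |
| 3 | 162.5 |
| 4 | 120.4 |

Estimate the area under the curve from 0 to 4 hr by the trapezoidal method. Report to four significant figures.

AUC = 950.2 ng/mL·hr

Trapezoidal AUC_0→4:
  [0→2]: (399.5+219.4)/2 × 2 = 618.9
  [2→2.5]: (219.4+188.8)/2 × 0.5 = 102.05
  [2.5→3]: (188.8+162.5)/2 × 0.5 = 87.825
  [3→4]: (162.5+120.4)/2 × 1 = 141.45
  Sum = 950.225 ng/mL·hr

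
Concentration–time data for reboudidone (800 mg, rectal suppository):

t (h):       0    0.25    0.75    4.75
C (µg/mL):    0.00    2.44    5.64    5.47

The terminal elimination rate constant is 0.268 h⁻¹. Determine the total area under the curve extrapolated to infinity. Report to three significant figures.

AUC = 45.0 µg/mL·h

Trapezoidal AUC_0→4.75:
  [0→0.25]: (0.00+2.44)/2 × 0.25 = 0.305
  [0.25→0.75]: (2.44+5.64)/2 × 0.5 = 2.02
  [0.75→4.75]: (5.64+5.47)/2 × 4 = 22.22
  Sum = 24.545 µg/mL·h
Extrapolated tail: C_last / k_e = 5.47 / 0.268 = 20.410
AUC_0→∞ = 24.545 + 20.410 = 44.955 µg/mL·h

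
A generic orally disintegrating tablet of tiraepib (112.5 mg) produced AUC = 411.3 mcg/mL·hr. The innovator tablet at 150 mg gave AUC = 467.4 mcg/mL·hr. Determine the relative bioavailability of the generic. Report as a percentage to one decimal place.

F_rel = 117.3%

F_rel = (AUC_test/D_test) / (AUC_ref/D_ref)
      = (411.3/112.5) / (467.4/150)
      = 3.656 / 3.116 = 1.1733 = 117.33%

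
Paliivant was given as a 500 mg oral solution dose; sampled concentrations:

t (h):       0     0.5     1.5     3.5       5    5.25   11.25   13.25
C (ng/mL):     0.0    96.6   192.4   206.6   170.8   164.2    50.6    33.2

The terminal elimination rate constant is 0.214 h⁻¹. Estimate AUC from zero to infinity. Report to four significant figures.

AUC = 1776 ng/mL·h

Trapezoidal AUC_0→13.25:
  [0→0.5]: (0.0+96.6)/2 × 0.5 = 24.15
  [0.5→1.5]: (96.6+192.4)/2 × 1 = 144.5
  [1.5→3.5]: (192.4+206.6)/2 × 2 = 399.0
  [3.5→5]: (206.6+170.8)/2 × 1.5 = 283.05
  [5→5.25]: (170.8+164.2)/2 × 0.25 = 41.875
  [5.25→11.25]: (164.2+50.6)/2 × 6 = 644.4
  [11.25→13.25]: (50.6+33.2)/2 × 2 = 83.8
  Sum = 1620.775 ng/mL·h
Extrapolated tail: C_last / k_e = 33.2 / 0.214 = 155.140
AUC_0→∞ = 1620.775 + 155.140 = 1775.915 ng/mL·h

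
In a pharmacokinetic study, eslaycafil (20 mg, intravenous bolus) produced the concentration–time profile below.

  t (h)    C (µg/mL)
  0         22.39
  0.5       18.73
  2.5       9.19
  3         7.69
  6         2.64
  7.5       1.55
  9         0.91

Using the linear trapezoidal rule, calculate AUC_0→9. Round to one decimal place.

Trapezoidal AUC_0→9:
  [0→0.5]: (22.39+18.73)/2 × 0.5 = 10.28
  [0.5→2.5]: (18.73+9.19)/2 × 2 = 27.92
  [2.5→3]: (9.19+7.69)/2 × 0.5 = 4.22
  [3→6]: (7.69+2.64)/2 × 3 = 15.495
  [6→7.5]: (2.64+1.55)/2 × 1.5 = 3.1425
  [7.5→9]: (1.55+0.91)/2 × 1.5 = 1.845
  Sum = 62.9025 µg/mL·h

AUC = 62.9 µg/mL·h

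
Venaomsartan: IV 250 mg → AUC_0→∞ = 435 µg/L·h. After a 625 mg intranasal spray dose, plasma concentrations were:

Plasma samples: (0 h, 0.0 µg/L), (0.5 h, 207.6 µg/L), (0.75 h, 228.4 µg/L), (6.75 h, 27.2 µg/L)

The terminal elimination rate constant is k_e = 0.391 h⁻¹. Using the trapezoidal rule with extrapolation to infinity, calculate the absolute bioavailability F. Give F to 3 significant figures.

F = 0.867

Trapezoidal AUC_0→6.75 (intranasal spray):
  [0→0.5]: (0.0+207.6)/2 × 0.5 = 51.9
  [0.5→0.75]: (207.6+228.4)/2 × 0.25 = 54.5
  [0.75→6.75]: (228.4+27.2)/2 × 6 = 766.8
  Sum = 873.2 µg/L·h
Tail: C_last/k_e = 27.2/0.391 = 69.565
AUC_0→∞ (intranasal spray) = 873.2 + 69.565 = 942.765 µg/L·h
F = (AUC_ev/D_ev)/(AUC_iv/D_iv) = (942.765/625)/(435/250) = 1.508424/1.74 = 0.8669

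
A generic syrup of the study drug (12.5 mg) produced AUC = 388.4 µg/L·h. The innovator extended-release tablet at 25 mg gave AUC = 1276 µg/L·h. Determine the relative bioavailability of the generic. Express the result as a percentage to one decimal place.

F_rel = (AUC_test/D_test) / (AUC_ref/D_ref)
      = (388.4/12.5) / (1276/25)
      = 31.072 / 51.04 = 0.6088 = 60.88%

F_rel = 60.9%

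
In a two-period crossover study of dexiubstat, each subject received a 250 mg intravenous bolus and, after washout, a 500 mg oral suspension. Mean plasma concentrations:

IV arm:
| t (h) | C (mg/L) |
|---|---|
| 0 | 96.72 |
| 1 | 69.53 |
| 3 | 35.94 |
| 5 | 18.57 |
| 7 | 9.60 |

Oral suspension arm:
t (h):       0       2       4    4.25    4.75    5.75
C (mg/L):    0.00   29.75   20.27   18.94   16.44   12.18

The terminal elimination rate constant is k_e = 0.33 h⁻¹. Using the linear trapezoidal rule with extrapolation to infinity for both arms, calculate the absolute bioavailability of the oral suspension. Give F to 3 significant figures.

F = 0.241

Trapezoidal AUC_0→7 (IV):
  [0→1]: (96.72+69.53)/2 × 1 = 83.125
  [1→3]: (69.53+35.94)/2 × 2 = 105.47
  [3→5]: (35.94+18.57)/2 × 2 = 54.51
  [5→7]: (18.57+9.60)/2 × 2 = 28.17
  Sum = 271.275 mg/L·h
IV tail: 9.60/0.33 = 29.091; AUC_iv,0→∞ = 271.275 + 29.091 = 300.366 mg/L·h
Trapezoidal AUC_0→5.75 (oral suspension):
  [0→2]: (0.00+29.75)/2 × 2 = 29.75
  [2→4]: (29.75+20.27)/2 × 2 = 50.02
  [4→4.25]: (20.27+18.94)/2 × 0.25 = 4.90125
  [4.25→4.75]: (18.94+16.44)/2 × 0.5 = 8.845
  [4.75→5.75]: (16.44+12.18)/2 × 1 = 14.31
  Sum = 107.82625 mg/L·h
oral suspension tail: 12.18/0.33 = 36.909; AUC_ev,0→∞ = 107.82625 + 36.909 = 144.73525 mg/L·h
F = (AUC_ev/D_ev)/(AUC_iv/D_iv) = (144.73525/500)/(300.366/250) = 0.2894705/1.201464 = 0.2409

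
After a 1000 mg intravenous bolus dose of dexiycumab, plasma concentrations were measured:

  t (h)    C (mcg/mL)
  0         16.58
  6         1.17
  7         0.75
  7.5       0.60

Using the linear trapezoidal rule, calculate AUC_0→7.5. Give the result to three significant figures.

Trapezoidal AUC_0→7.5:
  [0→6]: (16.58+1.17)/2 × 6 = 53.25
  [6→7]: (1.17+0.75)/2 × 1 = 0.96
  [7→7.5]: (0.75+0.60)/2 × 0.5 = 0.3375
  Sum = 54.5475 mcg/mL·h

AUC = 54.5 mcg/mL·h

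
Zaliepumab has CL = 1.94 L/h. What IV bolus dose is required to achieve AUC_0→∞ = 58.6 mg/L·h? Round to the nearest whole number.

Dose_iv = CL × AUC_0→∞
     = 1.94 × 58.6 = 113.684 mg

Dose = 114 mg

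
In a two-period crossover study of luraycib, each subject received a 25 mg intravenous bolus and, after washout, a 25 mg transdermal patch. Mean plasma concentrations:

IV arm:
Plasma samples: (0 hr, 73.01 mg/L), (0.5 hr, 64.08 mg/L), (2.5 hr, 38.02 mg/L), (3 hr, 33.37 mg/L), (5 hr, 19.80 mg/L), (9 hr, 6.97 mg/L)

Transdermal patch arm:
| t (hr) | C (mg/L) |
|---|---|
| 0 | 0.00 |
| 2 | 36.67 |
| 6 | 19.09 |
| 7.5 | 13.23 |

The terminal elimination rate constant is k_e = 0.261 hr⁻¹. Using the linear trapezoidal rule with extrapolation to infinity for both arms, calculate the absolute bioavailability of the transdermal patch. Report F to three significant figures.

F = 0.776

Trapezoidal AUC_0→9 (IV):
  [0→0.5]: (73.01+64.08)/2 × 0.5 = 34.2725
  [0.5→2.5]: (64.08+38.02)/2 × 2 = 102.1
  [2.5→3]: (38.02+33.37)/2 × 0.5 = 17.8475
  [3→5]: (33.37+19.80)/2 × 2 = 53.17
  [5→9]: (19.80+6.97)/2 × 4 = 53.54
  Sum = 260.93 mg/L·hr
IV tail: 6.97/0.261 = 26.705; AUC_iv,0→∞ = 260.93 + 26.705 = 287.635 mg/L·hr
Trapezoidal AUC_0→7.5 (transdermal patch):
  [0→2]: (0.00+36.67)/2 × 2 = 36.67
  [2→6]: (36.67+19.09)/2 × 4 = 111.52
  [6→7.5]: (19.09+13.23)/2 × 1.5 = 24.24
  Sum = 172.43 mg/L·hr
transdermal patch tail: 13.23/0.261 = 50.690; AUC_ev,0→∞ = 172.43 + 50.690 = 223.12 mg/L·hr
F = (AUC_ev/D_ev)/(AUC_iv/D_iv) = (223.12/25)/(287.635/25) = 8.9248/11.5054 = 0.7757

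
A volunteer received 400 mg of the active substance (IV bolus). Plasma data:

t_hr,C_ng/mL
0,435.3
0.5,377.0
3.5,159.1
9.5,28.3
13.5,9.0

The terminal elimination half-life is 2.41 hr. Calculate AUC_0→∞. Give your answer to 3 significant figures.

AUC = 1680 ng/mL·hr

Trapezoidal AUC_0→13.5:
  [0→0.5]: (435.3+377.0)/2 × 0.5 = 203.075
  [0.5→3.5]: (377.0+159.1)/2 × 3 = 804.15
  [3.5→9.5]: (159.1+28.3)/2 × 6 = 562.2
  [9.5→13.5]: (28.3+9.0)/2 × 4 = 74.6
  Sum = 1644.025 ng/mL·hr
k_e = ln2 / t½ = 0.693147 / 2.41 = 0.2876 hr^-1
Extrapolated tail: C_last / k_e = 9.0 / 0.2876 = 31.293
AUC_0→∞ = 1644.025 + 31.293 = 1675.318 ng/mL·hr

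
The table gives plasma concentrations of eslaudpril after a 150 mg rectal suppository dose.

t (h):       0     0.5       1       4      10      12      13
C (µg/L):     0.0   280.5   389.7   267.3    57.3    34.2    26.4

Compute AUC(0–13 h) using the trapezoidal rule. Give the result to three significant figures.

AUC = 2320 µg/L·h

Trapezoidal AUC_0→13:
  [0→0.5]: (0.0+280.5)/2 × 0.5 = 70.125
  [0.5→1]: (280.5+389.7)/2 × 0.5 = 167.55
  [1→4]: (389.7+267.3)/2 × 3 = 985.5
  [4→10]: (267.3+57.3)/2 × 6 = 973.8
  [10→12]: (57.3+34.2)/2 × 2 = 91.5
  [12→13]: (34.2+26.4)/2 × 1 = 30.3
  Sum = 2318.775 µg/L·h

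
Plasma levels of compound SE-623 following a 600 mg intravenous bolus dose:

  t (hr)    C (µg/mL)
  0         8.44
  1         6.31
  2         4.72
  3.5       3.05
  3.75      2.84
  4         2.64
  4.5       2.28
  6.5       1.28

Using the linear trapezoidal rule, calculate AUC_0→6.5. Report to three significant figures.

AUC = 24.9 µg/mL·hr

Trapezoidal AUC_0→6.5:
  [0→1]: (8.44+6.31)/2 × 1 = 7.375
  [1→2]: (6.31+4.72)/2 × 1 = 5.515
  [2→3.5]: (4.72+3.05)/2 × 1.5 = 5.8275
  [3.5→3.75]: (3.05+2.84)/2 × 0.25 = 0.73625
  [3.75→4]: (2.84+2.64)/2 × 0.25 = 0.685
  [4→4.5]: (2.64+2.28)/2 × 0.5 = 1.23
  [4.5→6.5]: (2.28+1.28)/2 × 2 = 3.56
  Sum = 24.92875 µg/mL·hr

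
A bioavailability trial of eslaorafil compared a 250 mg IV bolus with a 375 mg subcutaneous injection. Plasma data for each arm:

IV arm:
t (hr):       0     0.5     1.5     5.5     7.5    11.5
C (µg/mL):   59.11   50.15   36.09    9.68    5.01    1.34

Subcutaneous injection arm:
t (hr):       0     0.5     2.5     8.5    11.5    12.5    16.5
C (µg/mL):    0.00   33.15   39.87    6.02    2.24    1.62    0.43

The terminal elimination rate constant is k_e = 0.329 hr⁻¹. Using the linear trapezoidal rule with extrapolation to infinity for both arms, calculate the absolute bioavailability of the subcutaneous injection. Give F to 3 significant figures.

F = 0.823

Trapezoidal AUC_0→11.5 (IV):
  [0→0.5]: (59.11+50.15)/2 × 0.5 = 27.315
  [0.5→1.5]: (50.15+36.09)/2 × 1 = 43.12
  [1.5→5.5]: (36.09+9.68)/2 × 4 = 91.54
  [5.5→7.5]: (9.68+5.01)/2 × 2 = 14.69
  [7.5→11.5]: (5.01+1.34)/2 × 4 = 12.7
  Sum = 189.365 µg/mL·hr
IV tail: 1.34/0.329 = 4.073; AUC_iv,0→∞ = 189.365 + 4.073 = 193.438 µg/mL·hr
Trapezoidal AUC_0→16.5 (subcutaneous injection):
  [0→0.5]: (0.00+33.15)/2 × 0.5 = 8.2875
  [0.5→2.5]: (33.15+39.87)/2 × 2 = 73.02
  [2.5→8.5]: (39.87+6.02)/2 × 6 = 137.67
  [8.5→11.5]: (6.02+2.24)/2 × 3 = 12.39
  [11.5→12.5]: (2.24+1.62)/2 × 1 = 1.93
  [12.5→16.5]: (1.62+0.43)/2 × 4 = 4.1
  Sum = 237.3975 µg/mL·hr
subcutaneous injection tail: 0.43/0.329 = 1.307; AUC_ev,0→∞ = 237.3975 + 1.307 = 238.7045 µg/mL·hr
F = (AUC_ev/D_ev)/(AUC_iv/D_iv) = (238.7045/375)/(193.438/250) = 0.636545/0.773752 = 0.8227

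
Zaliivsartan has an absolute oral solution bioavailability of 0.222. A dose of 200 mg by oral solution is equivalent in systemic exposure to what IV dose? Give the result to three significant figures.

Systemic exposure from an extravascular dose = F × D_ev, so the equivalent IV dose is F × D_ev.
D_iv = F × D_ev = 0.222 × 200 = 44.4 mg

D_iv = 44.4 mg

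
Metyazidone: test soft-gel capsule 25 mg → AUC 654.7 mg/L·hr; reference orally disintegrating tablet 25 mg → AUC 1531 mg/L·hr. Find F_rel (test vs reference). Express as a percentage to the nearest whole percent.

F_rel = 43%

F_rel = (AUC_test/D_test) / (AUC_ref/D_ref)
      = (654.7/25) / (1531/25)
      = 26.188 / 61.24 = 0.4276 = 42.76%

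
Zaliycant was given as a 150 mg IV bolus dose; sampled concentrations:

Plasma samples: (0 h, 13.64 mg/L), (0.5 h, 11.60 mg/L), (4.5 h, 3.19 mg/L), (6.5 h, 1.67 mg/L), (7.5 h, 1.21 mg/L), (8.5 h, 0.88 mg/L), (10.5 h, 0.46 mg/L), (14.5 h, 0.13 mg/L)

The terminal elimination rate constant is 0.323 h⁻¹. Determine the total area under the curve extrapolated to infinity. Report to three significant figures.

Trapezoidal AUC_0→14.5:
  [0→0.5]: (13.64+11.60)/2 × 0.5 = 6.31
  [0.5→4.5]: (11.60+3.19)/2 × 4 = 29.58
  [4.5→6.5]: (3.19+1.67)/2 × 2 = 4.86
  [6.5→7.5]: (1.67+1.21)/2 × 1 = 1.44
  [7.5→8.5]: (1.21+0.88)/2 × 1 = 1.045
  [8.5→10.5]: (0.88+0.46)/2 × 2 = 1.34
  [10.5→14.5]: (0.46+0.13)/2 × 4 = 1.18
  Sum = 45.755 mg/L·h
Extrapolated tail: C_last / k_e = 0.13 / 0.323 = 0.402
AUC_0→∞ = 45.755 + 0.402 = 46.157 mg/L·h

AUC = 46.2 mg/L·h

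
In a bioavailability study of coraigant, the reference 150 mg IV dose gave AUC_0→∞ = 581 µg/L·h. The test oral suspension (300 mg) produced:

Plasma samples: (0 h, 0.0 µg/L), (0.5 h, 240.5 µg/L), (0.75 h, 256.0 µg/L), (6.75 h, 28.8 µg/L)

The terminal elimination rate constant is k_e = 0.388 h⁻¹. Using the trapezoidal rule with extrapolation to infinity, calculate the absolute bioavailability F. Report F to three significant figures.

F = 0.904

Trapezoidal AUC_0→6.75 (oral suspension):
  [0→0.5]: (0.0+240.5)/2 × 0.5 = 60.125
  [0.5→0.75]: (240.5+256.0)/2 × 0.25 = 62.0625
  [0.75→6.75]: (256.0+28.8)/2 × 6 = 854.4
  Sum = 976.5875 µg/L·h
Tail: C_last/k_e = 28.8/0.388 = 74.227
AUC_0→∞ (oral suspension) = 976.5875 + 74.227 = 1050.8145 µg/L·h
F = (AUC_ev/D_ev)/(AUC_iv/D_iv) = (1050.8145/300)/(581/150) = 3.502715/3.87333 = 0.9043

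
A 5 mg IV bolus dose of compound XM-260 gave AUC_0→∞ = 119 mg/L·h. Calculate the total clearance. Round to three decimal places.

CL = Dose_iv / AUC_0→∞
   = 5 / 119 = 0.0420168 L/h

CL = 0.042 L/h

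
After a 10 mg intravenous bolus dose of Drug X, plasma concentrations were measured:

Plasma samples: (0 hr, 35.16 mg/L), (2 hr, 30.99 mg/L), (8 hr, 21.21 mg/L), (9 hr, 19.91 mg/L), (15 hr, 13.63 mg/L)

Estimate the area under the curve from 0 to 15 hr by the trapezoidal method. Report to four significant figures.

AUC = 343.9 mg/L·hr

Trapezoidal AUC_0→15:
  [0→2]: (35.16+30.99)/2 × 2 = 66.15
  [2→8]: (30.99+21.21)/2 × 6 = 156.6
  [8→9]: (21.21+19.91)/2 × 1 = 20.56
  [9→15]: (19.91+13.63)/2 × 6 = 100.62
  Sum = 343.93 mg/L·hr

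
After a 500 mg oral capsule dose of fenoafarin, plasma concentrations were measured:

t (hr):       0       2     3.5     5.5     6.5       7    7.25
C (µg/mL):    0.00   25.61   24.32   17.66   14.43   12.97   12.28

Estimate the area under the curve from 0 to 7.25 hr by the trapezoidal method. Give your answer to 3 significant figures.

Trapezoidal AUC_0→7.25:
  [0→2]: (0.00+25.61)/2 × 2 = 25.61
  [2→3.5]: (25.61+24.32)/2 × 1.5 = 37.4475
  [3.5→5.5]: (24.32+17.66)/2 × 2 = 41.98
  [5.5→6.5]: (17.66+14.43)/2 × 1 = 16.045
  [6.5→7]: (14.43+12.97)/2 × 0.5 = 6.85
  [7→7.25]: (12.97+12.28)/2 × 0.25 = 3.15625
  Sum = 131.08875 µg/mL·hr

AUC = 131 µg/mL·hr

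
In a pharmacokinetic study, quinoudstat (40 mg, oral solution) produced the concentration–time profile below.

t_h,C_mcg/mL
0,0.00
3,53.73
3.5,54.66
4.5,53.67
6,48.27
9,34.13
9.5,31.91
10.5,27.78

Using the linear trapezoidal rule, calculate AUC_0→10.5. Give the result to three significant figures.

AUC = 408 mcg/mL·h

Trapezoidal AUC_0→10.5:
  [0→3]: (0.00+53.73)/2 × 3 = 80.595
  [3→3.5]: (53.73+54.66)/2 × 0.5 = 27.0975
  [3.5→4.5]: (54.66+53.67)/2 × 1 = 54.165
  [4.5→6]: (53.67+48.27)/2 × 1.5 = 76.455
  [6→9]: (48.27+34.13)/2 × 3 = 123.6
  [9→9.5]: (34.13+31.91)/2 × 0.5 = 16.51
  [9.5→10.5]: (31.91+27.78)/2 × 1 = 29.845
  Sum = 408.2675 mcg/mL·h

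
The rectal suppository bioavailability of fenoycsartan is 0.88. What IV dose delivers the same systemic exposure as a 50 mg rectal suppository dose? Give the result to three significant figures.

D_iv = 44.0 mg

Systemic exposure from an extravascular dose = F × D_ev, so the equivalent IV dose is F × D_ev.
D_iv = F × D_ev = 0.88 × 50 = 44 mg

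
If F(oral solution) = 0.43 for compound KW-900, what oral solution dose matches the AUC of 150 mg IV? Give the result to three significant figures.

D_oral = 349 mg

For equal systemic exposure: F × D_ev = D_iv
D_ev = D_iv / F = 150 / 0.43 = 348.837 mg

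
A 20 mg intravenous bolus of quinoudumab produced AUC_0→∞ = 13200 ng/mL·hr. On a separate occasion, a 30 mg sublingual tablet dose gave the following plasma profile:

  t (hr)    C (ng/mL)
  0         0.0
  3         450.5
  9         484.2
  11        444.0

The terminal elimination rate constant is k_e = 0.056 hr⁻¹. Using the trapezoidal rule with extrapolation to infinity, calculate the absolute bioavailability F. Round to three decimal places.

Trapezoidal AUC_0→11 (sublingual tablet):
  [0→3]: (0.0+450.5)/2 × 3 = 675.75
  [3→9]: (450.5+484.2)/2 × 6 = 2804.1
  [9→11]: (484.2+444.0)/2 × 2 = 928.2
  Sum = 4408.05 ng/mL·hr
Tail: C_last/k_e = 444.0/0.056 = 7928.571
AUC_0→∞ (sublingual tablet) = 4408.05 + 7928.571 = 12336.621 ng/mL·hr
F = (AUC_ev/D_ev)/(AUC_iv/D_iv) = (12336.621/30)/(13200/20) = 411.2207/660 = 0.6231

F = 0.623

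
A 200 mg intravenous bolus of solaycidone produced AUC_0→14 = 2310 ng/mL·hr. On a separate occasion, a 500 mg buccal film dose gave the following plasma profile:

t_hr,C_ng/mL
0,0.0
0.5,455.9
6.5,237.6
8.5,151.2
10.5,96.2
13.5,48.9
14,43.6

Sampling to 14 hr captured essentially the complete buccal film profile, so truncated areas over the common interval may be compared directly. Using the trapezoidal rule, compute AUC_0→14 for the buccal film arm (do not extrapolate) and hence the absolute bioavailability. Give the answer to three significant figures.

Trapezoidal AUC_0→14 (buccal film):
  [0→0.5]: (0.0+455.9)/2 × 0.5 = 113.975
  [0.5→6.5]: (455.9+237.6)/2 × 6 = 2080.5
  [6.5→8.5]: (237.6+151.2)/2 × 2 = 388.8
  [8.5→10.5]: (151.2+96.2)/2 × 2 = 247.4
  [10.5→13.5]: (96.2+48.9)/2 × 3 = 217.65
  [13.5→14]: (48.9+43.6)/2 × 0.5 = 23.125
  Sum = 3071.45 ng/mL·hr
F = (AUC_ev/D_ev)/(AUC_iv/D_iv) = (3071.45/500)/(2310/200) = 6.1429/11.55 = 0.5319

F = 0.532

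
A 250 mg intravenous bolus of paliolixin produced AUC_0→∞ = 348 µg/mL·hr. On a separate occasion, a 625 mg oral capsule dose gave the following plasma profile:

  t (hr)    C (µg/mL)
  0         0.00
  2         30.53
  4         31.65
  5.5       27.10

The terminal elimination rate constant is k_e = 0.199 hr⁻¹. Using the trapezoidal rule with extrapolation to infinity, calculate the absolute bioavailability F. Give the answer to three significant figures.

Trapezoidal AUC_0→5.5 (oral capsule):
  [0→2]: (0.00+30.53)/2 × 2 = 30.53
  [2→4]: (30.53+31.65)/2 × 2 = 62.18
  [4→5.5]: (31.65+27.10)/2 × 1.5 = 44.0625
  Sum = 136.7725 µg/mL·hr
Tail: C_last/k_e = 27.10/0.199 = 136.181
AUC_0→∞ (oral capsule) = 136.7725 + 136.181 = 272.9535 µg/mL·hr
F = (AUC_ev/D_ev)/(AUC_iv/D_iv) = (272.9535/625)/(348/250) = 0.4367256/1.392 = 0.3137

F = 0.314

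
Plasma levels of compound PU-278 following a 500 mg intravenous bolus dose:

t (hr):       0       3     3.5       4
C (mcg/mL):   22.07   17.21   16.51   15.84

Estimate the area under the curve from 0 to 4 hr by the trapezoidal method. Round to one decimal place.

AUC = 75.4 mcg/mL·hr

Trapezoidal AUC_0→4:
  [0→3]: (22.07+17.21)/2 × 3 = 58.92
  [3→3.5]: (17.21+16.51)/2 × 0.5 = 8.43
  [3.5→4]: (16.51+15.84)/2 × 0.5 = 8.0875
  Sum = 75.4375 mcg/mL·hr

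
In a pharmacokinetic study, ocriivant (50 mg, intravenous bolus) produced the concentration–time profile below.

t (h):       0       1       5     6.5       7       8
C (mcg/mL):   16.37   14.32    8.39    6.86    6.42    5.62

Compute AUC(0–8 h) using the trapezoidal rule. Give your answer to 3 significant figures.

Trapezoidal AUC_0→8:
  [0→1]: (16.37+14.32)/2 × 1 = 15.345
  [1→5]: (14.32+8.39)/2 × 4 = 45.42
  [5→6.5]: (8.39+6.86)/2 × 1.5 = 11.4375
  [6.5→7]: (6.86+6.42)/2 × 0.5 = 3.32
  [7→8]: (6.42+5.62)/2 × 1 = 6.02
  Sum = 81.5425 mcg/mL·h

AUC = 81.5 mcg/mL·h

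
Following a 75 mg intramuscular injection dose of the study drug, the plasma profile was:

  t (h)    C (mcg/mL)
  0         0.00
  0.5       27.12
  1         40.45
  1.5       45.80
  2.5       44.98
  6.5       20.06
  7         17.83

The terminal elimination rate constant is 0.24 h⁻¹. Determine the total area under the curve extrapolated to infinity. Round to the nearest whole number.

AUC = 304 mcg/mL·h

Trapezoidal AUC_0→7:
  [0→0.5]: (0.00+27.12)/2 × 0.5 = 6.78
  [0.5→1]: (27.12+40.45)/2 × 0.5 = 16.8925
  [1→1.5]: (40.45+45.80)/2 × 0.5 = 21.5625
  [1.5→2.5]: (45.80+44.98)/2 × 1 = 45.39
  [2.5→6.5]: (44.98+20.06)/2 × 4 = 130.08
  [6.5→7]: (20.06+17.83)/2 × 0.5 = 9.4725
  Sum = 230.1775 mcg/mL·h
Extrapolated tail: C_last / k_e = 17.83 / 0.24 = 74.292
AUC_0→∞ = 230.1775 + 74.292 = 304.4695 mcg/mL·h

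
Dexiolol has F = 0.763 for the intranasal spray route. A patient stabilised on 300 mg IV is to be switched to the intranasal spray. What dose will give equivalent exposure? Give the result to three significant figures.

D_intranasal = 393 mg

For equal systemic exposure: F × D_ev = D_iv
D_ev = D_iv / F = 300 / 0.763 = 393.185 mg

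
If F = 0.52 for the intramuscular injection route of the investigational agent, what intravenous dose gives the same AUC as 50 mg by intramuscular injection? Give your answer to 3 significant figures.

Systemic exposure from an extravascular dose = F × D_ev, so the equivalent IV dose is F × D_ev.
D_iv = F × D_ev = 0.52 × 50 = 26 mg

D_iv = 26.0 mg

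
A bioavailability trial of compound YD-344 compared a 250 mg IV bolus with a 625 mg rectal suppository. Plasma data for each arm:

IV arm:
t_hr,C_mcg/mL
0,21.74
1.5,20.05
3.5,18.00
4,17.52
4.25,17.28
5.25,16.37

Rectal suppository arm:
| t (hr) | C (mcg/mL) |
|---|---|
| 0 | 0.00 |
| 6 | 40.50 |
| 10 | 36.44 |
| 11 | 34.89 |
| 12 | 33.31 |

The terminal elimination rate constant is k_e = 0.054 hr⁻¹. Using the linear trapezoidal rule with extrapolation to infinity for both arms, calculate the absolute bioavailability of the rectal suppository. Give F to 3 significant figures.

F = 0.956

Trapezoidal AUC_0→5.25 (IV):
  [0→1.5]: (21.74+20.05)/2 × 1.5 = 31.3425
  [1.5→3.5]: (20.05+18.00)/2 × 2 = 38.05
  [3.5→4]: (18.00+17.52)/2 × 0.5 = 8.88
  [4→4.25]: (17.52+17.28)/2 × 0.25 = 4.35
  [4.25→5.25]: (17.28+16.37)/2 × 1 = 16.825
  Sum = 99.4475 mcg/mL·hr
IV tail: 16.37/0.054 = 303.148; AUC_iv,0→∞ = 99.4475 + 303.148 = 402.5955 mcg/mL·hr
Trapezoidal AUC_0→12 (rectal suppository):
  [0→6]: (0.00+40.50)/2 × 6 = 121.5
  [6→10]: (40.50+36.44)/2 × 4 = 153.88
  [10→11]: (36.44+34.89)/2 × 1 = 35.665
  [11→12]: (34.89+33.31)/2 × 1 = 34.1
  Sum = 345.145 mcg/mL·hr
rectal suppository tail: 33.31/0.054 = 616.852; AUC_ev,0→∞ = 345.145 + 616.852 = 961.997 mcg/mL·hr
F = (AUC_ev/D_ev)/(AUC_iv/D_iv) = (961.997/625)/(402.5955/250) = 1.5391952/1.610382 = 0.9558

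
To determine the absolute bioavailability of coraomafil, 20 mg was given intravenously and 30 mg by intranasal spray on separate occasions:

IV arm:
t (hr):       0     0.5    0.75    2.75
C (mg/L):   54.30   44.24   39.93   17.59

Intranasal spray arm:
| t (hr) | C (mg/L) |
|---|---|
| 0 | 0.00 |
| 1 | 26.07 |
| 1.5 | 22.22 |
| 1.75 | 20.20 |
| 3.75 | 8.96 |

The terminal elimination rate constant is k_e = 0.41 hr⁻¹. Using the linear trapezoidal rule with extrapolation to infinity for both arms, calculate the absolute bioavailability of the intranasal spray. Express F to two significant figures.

Trapezoidal AUC_0→2.75 (IV):
  [0→0.5]: (54.30+44.24)/2 × 0.5 = 24.635
  [0.5→0.75]: (44.24+39.93)/2 × 0.25 = 10.52125
  [0.75→2.75]: (39.93+17.59)/2 × 2 = 57.52
  Sum = 92.67625 mg/L·hr
IV tail: 17.59/0.41 = 42.902; AUC_iv,0→∞ = 92.67625 + 42.902 = 135.57825 mg/L·hr
Trapezoidal AUC_0→3.75 (intranasal spray):
  [0→1]: (0.00+26.07)/2 × 1 = 13.035
  [1→1.5]: (26.07+22.22)/2 × 0.5 = 12.0725
  [1.5→1.75]: (22.22+20.20)/2 × 0.25 = 5.3025
  [1.75→3.75]: (20.20+8.96)/2 × 2 = 29.16
  Sum = 59.57 mg/L·hr
intranasal spray tail: 8.96/0.41 = 21.854; AUC_ev,0→∞ = 59.57 + 21.854 = 81.424 mg/L·hr
F = (AUC_ev/D_ev)/(AUC_iv/D_iv) = (81.424/30)/(135.57825/20) = 2.71413/6.7789125 = 0.4004

F = 0.40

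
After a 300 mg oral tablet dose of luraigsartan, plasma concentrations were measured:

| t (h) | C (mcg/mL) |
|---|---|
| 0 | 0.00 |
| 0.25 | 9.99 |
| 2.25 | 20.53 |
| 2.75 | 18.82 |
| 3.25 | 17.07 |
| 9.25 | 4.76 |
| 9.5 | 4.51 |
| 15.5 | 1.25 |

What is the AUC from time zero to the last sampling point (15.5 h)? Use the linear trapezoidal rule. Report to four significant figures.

Trapezoidal AUC_0→15.5:
  [0→0.25]: (0.00+9.99)/2 × 0.25 = 1.24875
  [0.25→2.25]: (9.99+20.53)/2 × 2 = 30.52
  [2.25→2.75]: (20.53+18.82)/2 × 0.5 = 9.8375
  [2.75→3.25]: (18.82+17.07)/2 × 0.5 = 8.9725
  [3.25→9.25]: (17.07+4.76)/2 × 6 = 65.49
  [9.25→9.5]: (4.76+4.51)/2 × 0.25 = 1.15875
  [9.5→15.5]: (4.51+1.25)/2 × 6 = 17.28
  Sum = 134.5075 mcg/mL·h

AUC = 134.5 mcg/mL·h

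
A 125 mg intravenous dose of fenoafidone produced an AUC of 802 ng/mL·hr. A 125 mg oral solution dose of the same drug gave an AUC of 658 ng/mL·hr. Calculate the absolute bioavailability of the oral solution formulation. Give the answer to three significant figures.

F = (AUC_ev / D_ev) / (AUC_iv / D_iv)
  = (658/125) / (802/125)
  = 5.264 / 6.416 = 0.8204

F = 0.820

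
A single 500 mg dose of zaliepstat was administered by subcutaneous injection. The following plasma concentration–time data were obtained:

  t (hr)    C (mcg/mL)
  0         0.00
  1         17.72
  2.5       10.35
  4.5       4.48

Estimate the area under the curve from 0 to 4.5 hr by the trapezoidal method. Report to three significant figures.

AUC = 44.7 mcg/mL·hr

Trapezoidal AUC_0→4.5:
  [0→1]: (0.00+17.72)/2 × 1 = 8.86
  [1→2.5]: (17.72+10.35)/2 × 1.5 = 21.0525
  [2.5→4.5]: (10.35+4.48)/2 × 2 = 14.83
  Sum = 44.7425 mcg/mL·hr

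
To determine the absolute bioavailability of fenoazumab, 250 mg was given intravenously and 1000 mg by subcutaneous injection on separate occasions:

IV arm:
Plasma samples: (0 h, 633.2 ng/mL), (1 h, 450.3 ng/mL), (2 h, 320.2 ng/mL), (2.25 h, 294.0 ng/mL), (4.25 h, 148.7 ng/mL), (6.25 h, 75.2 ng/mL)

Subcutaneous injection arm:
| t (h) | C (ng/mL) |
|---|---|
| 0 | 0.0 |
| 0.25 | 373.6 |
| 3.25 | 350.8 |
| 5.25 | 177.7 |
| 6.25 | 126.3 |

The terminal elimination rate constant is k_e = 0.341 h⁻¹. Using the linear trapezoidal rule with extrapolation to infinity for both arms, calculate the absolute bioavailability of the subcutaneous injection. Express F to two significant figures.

F = 0.29

Trapezoidal AUC_0→6.25 (IV):
  [0→1]: (633.2+450.3)/2 × 1 = 541.75
  [1→2]: (450.3+320.2)/2 × 1 = 385.25
  [2→2.25]: (320.2+294.0)/2 × 0.25 = 76.775
  [2.25→4.25]: (294.0+148.7)/2 × 2 = 442.7
  [4.25→6.25]: (148.7+75.2)/2 × 2 = 223.9
  Sum = 1670.375 ng/mL·h
IV tail: 75.2/0.341 = 220.528; AUC_iv,0→∞ = 1670.375 + 220.528 = 1890.903 ng/mL·h
Trapezoidal AUC_0→6.25 (subcutaneous injection):
  [0→0.25]: (0.0+373.6)/2 × 0.25 = 46.7
  [0.25→3.25]: (373.6+350.8)/2 × 3 = 1086.6
  [3.25→5.25]: (350.8+177.7)/2 × 2 = 528.5
  [5.25→6.25]: (177.7+126.3)/2 × 1 = 152.0
  Sum = 1813.8 ng/mL·h
subcutaneous injection tail: 126.3/0.341 = 370.381; AUC_ev,0→∞ = 1813.8 + 370.381 = 2184.181 ng/mL·h
F = (AUC_ev/D_ev)/(AUC_iv/D_iv) = (2184.181/1000)/(1890.903/250) = 2.184181/7.563612 = 0.2888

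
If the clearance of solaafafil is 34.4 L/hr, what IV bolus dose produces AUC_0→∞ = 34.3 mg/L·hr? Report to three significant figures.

Dose_iv = CL × AUC_0→∞
     = 34.4 × 34.3 = 1179.92 mg

Dose = 1180 mg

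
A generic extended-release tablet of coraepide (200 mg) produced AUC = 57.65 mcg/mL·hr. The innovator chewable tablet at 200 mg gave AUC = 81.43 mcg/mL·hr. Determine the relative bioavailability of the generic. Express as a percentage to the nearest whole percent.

F_rel = 71%

F_rel = (AUC_test/D_test) / (AUC_ref/D_ref)
      = (57.65/200) / (81.43/200)
      = 0.28825 / 0.40715 = 0.7080 = 70.80%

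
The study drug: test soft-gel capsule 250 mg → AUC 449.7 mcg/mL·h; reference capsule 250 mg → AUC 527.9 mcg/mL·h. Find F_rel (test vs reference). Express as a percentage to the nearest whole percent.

F_rel = (AUC_test/D_test) / (AUC_ref/D_ref)
      = (449.7/250) / (527.9/250)
      = 1.7988 / 2.1116 = 0.8519 = 85.19%

F_rel = 85%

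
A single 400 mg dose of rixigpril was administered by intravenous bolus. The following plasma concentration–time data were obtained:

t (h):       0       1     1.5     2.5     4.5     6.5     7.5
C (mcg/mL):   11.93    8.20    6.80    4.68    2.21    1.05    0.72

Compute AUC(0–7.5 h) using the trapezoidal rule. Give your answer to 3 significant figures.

Trapezoidal AUC_0→7.5:
  [0→1]: (11.93+8.20)/2 × 1 = 10.065
  [1→1.5]: (8.20+6.80)/2 × 0.5 = 3.75
  [1.5→2.5]: (6.80+4.68)/2 × 1 = 5.74
  [2.5→4.5]: (4.68+2.21)/2 × 2 = 6.89
  [4.5→6.5]: (2.21+1.05)/2 × 2 = 3.26
  [6.5→7.5]: (1.05+0.72)/2 × 1 = 0.885
  Sum = 30.59 mcg/mL·h

AUC = 30.6 mcg/mL·h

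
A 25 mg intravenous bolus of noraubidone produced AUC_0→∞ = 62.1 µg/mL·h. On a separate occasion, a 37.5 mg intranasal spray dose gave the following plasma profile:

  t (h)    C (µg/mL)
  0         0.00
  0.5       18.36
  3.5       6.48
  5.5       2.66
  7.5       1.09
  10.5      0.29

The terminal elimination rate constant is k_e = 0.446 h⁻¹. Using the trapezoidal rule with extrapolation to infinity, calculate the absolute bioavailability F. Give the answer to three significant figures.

F = 0.617

Trapezoidal AUC_0→10.5 (intranasal spray):
  [0→0.5]: (0.00+18.36)/2 × 0.5 = 4.59
  [0.5→3.5]: (18.36+6.48)/2 × 3 = 37.26
  [3.5→5.5]: (6.48+2.66)/2 × 2 = 9.14
  [5.5→7.5]: (2.66+1.09)/2 × 2 = 3.75
  [7.5→10.5]: (1.09+0.29)/2 × 3 = 2.07
  Sum = 56.81 µg/mL·h
Tail: C_last/k_e = 0.29/0.446 = 0.650
AUC_0→∞ (intranasal spray) = 56.81 + 0.650 = 57.46 µg/mL·h
F = (AUC_ev/D_ev)/(AUC_iv/D_iv) = (57.46/37.5)/(62.1/25) = 1.53227/2.484 = 0.6169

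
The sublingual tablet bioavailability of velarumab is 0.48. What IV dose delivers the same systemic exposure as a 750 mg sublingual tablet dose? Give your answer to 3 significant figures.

D_iv = 360 mg

Systemic exposure from an extravascular dose = F × D_ev, so the equivalent IV dose is F × D_ev.
D_iv = F × D_ev = 0.48 × 750 = 360 mg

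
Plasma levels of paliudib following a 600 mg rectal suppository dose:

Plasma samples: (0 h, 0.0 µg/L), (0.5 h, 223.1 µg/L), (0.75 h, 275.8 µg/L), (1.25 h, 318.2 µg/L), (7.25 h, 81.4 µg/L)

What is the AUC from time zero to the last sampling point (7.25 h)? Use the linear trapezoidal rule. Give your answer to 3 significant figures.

AUC = 1470 µg/L·h

Trapezoidal AUC_0→7.25:
  [0→0.5]: (0.0+223.1)/2 × 0.5 = 55.775
  [0.5→0.75]: (223.1+275.8)/2 × 0.25 = 62.3625
  [0.75→1.25]: (275.8+318.2)/2 × 0.5 = 148.5
  [1.25→7.25]: (318.2+81.4)/2 × 6 = 1198.8
  Sum = 1465.4375 µg/L·h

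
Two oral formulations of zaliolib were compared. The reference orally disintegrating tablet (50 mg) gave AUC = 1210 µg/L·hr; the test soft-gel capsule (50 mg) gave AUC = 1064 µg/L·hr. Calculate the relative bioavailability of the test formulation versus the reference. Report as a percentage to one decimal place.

F_rel = 87.9%

F_rel = (AUC_test/D_test) / (AUC_ref/D_ref)
      = (1064/50) / (1210/50)
      = 21.28 / 24.2 = 0.8793 = 87.93%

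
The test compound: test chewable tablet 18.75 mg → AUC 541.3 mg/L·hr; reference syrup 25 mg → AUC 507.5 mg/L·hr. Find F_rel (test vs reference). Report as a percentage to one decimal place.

F_rel = (AUC_test/D_test) / (AUC_ref/D_ref)
      = (541.3/18.75) / (507.5/25)
      = 28.8693 / 20.3 = 1.4221 = 142.21%

F_rel = 142.2%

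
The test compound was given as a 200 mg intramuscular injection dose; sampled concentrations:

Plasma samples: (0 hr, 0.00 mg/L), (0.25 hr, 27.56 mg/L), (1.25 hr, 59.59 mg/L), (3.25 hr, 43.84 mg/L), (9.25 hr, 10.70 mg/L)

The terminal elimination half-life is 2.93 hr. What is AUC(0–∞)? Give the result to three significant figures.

Trapezoidal AUC_0→9.25:
  [0→0.25]: (0.00+27.56)/2 × 0.25 = 3.445
  [0.25→1.25]: (27.56+59.59)/2 × 1 = 43.575
  [1.25→3.25]: (59.59+43.84)/2 × 2 = 103.43
  [3.25→9.25]: (43.84+10.70)/2 × 6 = 163.62
  Sum = 314.07 mg/L·hr
k_e = ln2 / t½ = 0.693147 / 2.93 = 0.2366 hr^-1
Extrapolated tail: C_last / k_e = 10.70 / 0.2366 = 45.224
AUC_0→∞ = 314.07 + 45.224 = 359.294 mg/L·hr

AUC = 359 mg/L·hr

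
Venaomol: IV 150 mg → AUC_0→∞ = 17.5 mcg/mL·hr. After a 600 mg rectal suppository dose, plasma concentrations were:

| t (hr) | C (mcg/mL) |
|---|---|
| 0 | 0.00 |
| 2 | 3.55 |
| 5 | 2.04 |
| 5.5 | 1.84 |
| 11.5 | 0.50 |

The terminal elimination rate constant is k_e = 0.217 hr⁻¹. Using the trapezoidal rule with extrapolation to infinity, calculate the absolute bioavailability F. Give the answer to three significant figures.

Trapezoidal AUC_0→11.5 (rectal suppository):
  [0→2]: (0.00+3.55)/2 × 2 = 3.55
  [2→5]: (3.55+2.04)/2 × 3 = 8.385
  [5→5.5]: (2.04+1.84)/2 × 0.5 = 0.97
  [5.5→11.5]: (1.84+0.50)/2 × 6 = 7.02
  Sum = 19.925 mcg/mL·hr
Tail: C_last/k_e = 0.50/0.217 = 2.304
AUC_0→∞ (rectal suppository) = 19.925 + 2.304 = 22.229 mcg/mL·hr
F = (AUC_ev/D_ev)/(AUC_iv/D_iv) = (22.229/600)/(17.5/150) = 0.0370483/0.116667 = 0.3176

F = 0.318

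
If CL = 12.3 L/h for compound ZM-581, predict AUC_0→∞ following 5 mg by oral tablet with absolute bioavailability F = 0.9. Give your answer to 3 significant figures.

AUC = 0.366 mg/L·h

AUC_0→∞ = F × Dose / CL
        = 0.9 × 5 / 12.3 = 0.365854 mg/L·h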